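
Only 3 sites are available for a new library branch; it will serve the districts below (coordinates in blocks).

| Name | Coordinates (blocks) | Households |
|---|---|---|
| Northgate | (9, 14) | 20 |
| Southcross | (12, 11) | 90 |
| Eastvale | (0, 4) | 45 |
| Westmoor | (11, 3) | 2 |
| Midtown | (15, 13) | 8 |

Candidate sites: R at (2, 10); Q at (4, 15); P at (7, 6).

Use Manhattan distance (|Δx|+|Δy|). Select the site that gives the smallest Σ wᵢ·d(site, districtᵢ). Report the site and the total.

P, total 1639 blocks

Total weighted distance at each candidate:
  R (2, 10): total = 1730
  Q (4, 15): total = 2017
  P (7, 6): total = 1639
Minimum is at P with total 1639 blocks.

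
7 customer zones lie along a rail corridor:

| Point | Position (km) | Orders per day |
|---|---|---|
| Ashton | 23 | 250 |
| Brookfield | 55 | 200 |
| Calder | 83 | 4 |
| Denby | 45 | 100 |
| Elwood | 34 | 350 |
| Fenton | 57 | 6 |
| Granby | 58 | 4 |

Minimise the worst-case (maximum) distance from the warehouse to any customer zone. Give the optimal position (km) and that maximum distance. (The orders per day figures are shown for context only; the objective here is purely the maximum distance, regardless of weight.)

location 53, max distance 30

The 1-center on a line is the midpoint of the two extreme points: leftmost at 23, rightmost at 83.
Optimal location = (23 + 83)/2 = 53; maximum distance = (83 − 23)/2 = 30.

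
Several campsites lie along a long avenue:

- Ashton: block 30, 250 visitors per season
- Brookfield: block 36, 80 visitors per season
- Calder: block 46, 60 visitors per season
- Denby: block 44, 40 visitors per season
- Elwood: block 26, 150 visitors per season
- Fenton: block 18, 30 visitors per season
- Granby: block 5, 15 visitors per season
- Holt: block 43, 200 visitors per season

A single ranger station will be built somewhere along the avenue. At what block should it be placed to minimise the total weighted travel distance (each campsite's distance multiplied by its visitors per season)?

For a sum of weighted absolute distances on a line, the optimum is the weighted median (not the mean). Total weight W = 825; half-weight = 412.5.
Sort by position and accumulate weight:
  block 5 (Granby, w=15) → cum 15
  block 18 (Fenton, w=30) → cum 45
  block 26 (Elwood, w=150) → cum 195
  block 30 (Ashton, w=250) → cum 445  ≥ 412.5 → median here
  block 36 (Brookfield, w=80) → cum 525
  block 43 (Holt, w=200) → cum 725
  block 44 (Denby, w=40) → cum 765
  block 46 (Calder, w=60) → cum 825
Optimal location: block 30.

x = 30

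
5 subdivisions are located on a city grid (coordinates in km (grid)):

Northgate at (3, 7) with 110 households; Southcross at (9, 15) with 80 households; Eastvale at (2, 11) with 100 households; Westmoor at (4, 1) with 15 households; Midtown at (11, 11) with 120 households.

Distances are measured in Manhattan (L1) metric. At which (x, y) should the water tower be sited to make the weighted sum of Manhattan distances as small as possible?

(4, 11)

Manhattan distance separates: Σwᵢ(|x−xᵢ|+|y−yᵢ|) = Σwᵢ|x−xᵢ| + Σwᵢ|y−yᵢ|, so x and y are optimised independently as 1-D weighted medians.
Total weight W = 425; half = 212.5.
x-coordinate, sorted with cumulative weight:
  x=2 (Eastvale, w=100) cum 100
  x=3 (Northgate, w=110) cum 210
  x=4 (Westmoor, w=15) cum 225  ← median
  x=9 (Southcross, w=80) cum 305
  x=11 (Midtown, w=120) cum 425
⇒ x* = 4
y-coordinate, sorted with cumulative weight:
  y=1 (Westmoor, w=15) cum 15
  y=7 (Northgate, w=110) cum 125
  y=11 (Eastvale, w=100) cum 225  ← median
  y=11 (Midtown, w=120) cum 345
  y=15 (Southcross, w=80) cum 425
⇒ y* = 11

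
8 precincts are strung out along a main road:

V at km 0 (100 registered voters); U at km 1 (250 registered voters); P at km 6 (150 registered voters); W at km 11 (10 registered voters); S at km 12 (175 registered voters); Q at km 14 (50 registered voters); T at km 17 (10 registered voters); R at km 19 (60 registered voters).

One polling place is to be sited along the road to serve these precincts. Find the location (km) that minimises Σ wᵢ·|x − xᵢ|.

For a sum of weighted absolute distances on a line, the optimum is the weighted median (not the mean). Total weight W = 805; half-weight = 402.5.
Sort by position and accumulate weight:
  km 0 (V, w=100) → cum 100
  km 1 (U, w=250) → cum 350
  km 6 (P, w=150) → cum 500  ≥ 402.5 → median here
  km 11 (W, w=10) → cum 510
  km 12 (S, w=175) → cum 685
  km 14 (Q, w=50) → cum 735
  km 17 (T, w=10) → cum 745
  km 19 (R, w=60) → cum 805
Optimal location: km 6.

x = 6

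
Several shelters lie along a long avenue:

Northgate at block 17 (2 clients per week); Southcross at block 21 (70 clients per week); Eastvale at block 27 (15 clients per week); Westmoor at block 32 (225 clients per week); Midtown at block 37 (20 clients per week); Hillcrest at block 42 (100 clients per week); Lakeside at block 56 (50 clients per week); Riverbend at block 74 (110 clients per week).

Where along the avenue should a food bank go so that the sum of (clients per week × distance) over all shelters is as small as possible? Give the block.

x = 32

For a sum of weighted absolute distances on a line, the optimum is the weighted median (not the mean). Total weight W = 592; half-weight = 296.
Sort by position and accumulate weight:
  block 17 (Northgate, w=2) → cum 2
  block 21 (Southcross, w=70) → cum 72
  block 27 (Eastvale, w=15) → cum 87
  block 32 (Westmoor, w=225) → cum 312  ≥ 296 → median here
  block 37 (Midtown, w=20) → cum 332
  block 42 (Hillcrest, w=100) → cum 432
  block 56 (Lakeside, w=50) → cum 482
  block 74 (Riverbend, w=110) → cum 592
Optimal location: block 32.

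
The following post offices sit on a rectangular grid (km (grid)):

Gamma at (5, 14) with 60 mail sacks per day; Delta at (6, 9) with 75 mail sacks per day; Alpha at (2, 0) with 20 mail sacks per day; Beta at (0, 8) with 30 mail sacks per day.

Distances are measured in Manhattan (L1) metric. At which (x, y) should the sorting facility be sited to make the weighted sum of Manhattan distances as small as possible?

Manhattan distance separates: Σwᵢ(|x−xᵢ|+|y−yᵢ|) = Σwᵢ|x−xᵢ| + Σwᵢ|y−yᵢ|, so x and y are optimised independently as 1-D weighted medians.
Total weight W = 185; half = 92.5.
x-coordinate, sorted with cumulative weight:
  x=0 (Beta, w=30) cum 30
  x=2 (Alpha, w=20) cum 50
  x=5 (Gamma, w=60) cum 110  ← median
  x=6 (Delta, w=75) cum 185
⇒ x* = 5
y-coordinate, sorted with cumulative weight:
  y=0 (Alpha, w=20) cum 20
  y=8 (Beta, w=30) cum 50
  y=9 (Delta, w=75) cum 125  ← median
  y=14 (Gamma, w=60) cum 185
⇒ y* = 9

(5, 9)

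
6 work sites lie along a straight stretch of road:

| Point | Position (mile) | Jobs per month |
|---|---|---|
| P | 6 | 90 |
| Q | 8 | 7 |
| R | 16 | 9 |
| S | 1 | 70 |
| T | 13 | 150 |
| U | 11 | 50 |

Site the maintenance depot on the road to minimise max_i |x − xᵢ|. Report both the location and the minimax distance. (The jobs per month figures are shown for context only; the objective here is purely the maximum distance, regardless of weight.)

The 1-center on a line is the midpoint of the two extreme points: leftmost at 1, rightmost at 16.
Optimal location = (1 + 16)/2 = 8.5; maximum distance = (16 − 1)/2 = 7.5.

location 8.5, max distance 7.5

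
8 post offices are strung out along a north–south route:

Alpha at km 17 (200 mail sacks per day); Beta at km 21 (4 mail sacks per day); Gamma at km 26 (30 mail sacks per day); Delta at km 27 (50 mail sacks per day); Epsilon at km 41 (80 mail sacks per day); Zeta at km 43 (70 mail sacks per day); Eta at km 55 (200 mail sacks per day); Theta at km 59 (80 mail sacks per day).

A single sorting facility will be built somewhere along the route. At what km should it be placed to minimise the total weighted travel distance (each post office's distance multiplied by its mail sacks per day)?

x = 41

For a sum of weighted absolute distances on a line, the optimum is the weighted median (not the mean). Total weight W = 714; half-weight = 357.
Sort by position and accumulate weight:
  km 17 (Alpha, w=200) → cum 200
  km 21 (Beta, w=4) → cum 204
  km 26 (Gamma, w=30) → cum 234
  km 27 (Delta, w=50) → cum 284
  km 41 (Epsilon, w=80) → cum 364  ≥ 357 → median here
  km 43 (Zeta, w=70) → cum 434
  km 55 (Eta, w=200) → cum 634
  km 59 (Theta, w=80) → cum 714
Optimal location: km 41.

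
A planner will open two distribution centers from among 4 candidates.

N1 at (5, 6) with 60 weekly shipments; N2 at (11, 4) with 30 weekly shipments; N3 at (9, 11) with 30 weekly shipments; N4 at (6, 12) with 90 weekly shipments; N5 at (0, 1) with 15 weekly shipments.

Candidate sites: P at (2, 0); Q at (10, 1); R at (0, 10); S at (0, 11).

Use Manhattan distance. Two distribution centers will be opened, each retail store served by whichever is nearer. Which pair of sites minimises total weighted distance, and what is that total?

Evaluate every pair (each demand assigned to the nearer of the two):
  {Q, S}: total = 1770
  {Q, R}: total = 1815
  {P, S}: total = 1875
  {P, R}: total = 1995
  {R, S}: total = 2085
  {P, Q}: total = 2385
Best pair: {Q, S} with total 1770.

{Q, S}, total 1770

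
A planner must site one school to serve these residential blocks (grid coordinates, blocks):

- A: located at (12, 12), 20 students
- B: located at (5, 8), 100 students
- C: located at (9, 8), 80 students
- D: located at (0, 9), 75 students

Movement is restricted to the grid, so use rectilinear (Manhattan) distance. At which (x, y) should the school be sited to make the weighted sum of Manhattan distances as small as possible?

(5, 8)

Manhattan distance separates: Σwᵢ(|x−xᵢ|+|y−yᵢ|) = Σwᵢ|x−xᵢ| + Σwᵢ|y−yᵢ|, so x and y are optimised independently as 1-D weighted medians.
Total weight W = 275; half = 137.5.
x-coordinate, sorted with cumulative weight:
  x=0 (D, w=75) cum 75
  x=5 (B, w=100) cum 175  ← median
  x=9 (C, w=80) cum 255
  x=12 (A, w=20) cum 275
⇒ x* = 5
y-coordinate, sorted with cumulative weight:
  y=8 (B, w=100) cum 100
  y=8 (C, w=80) cum 180  ← median
  y=9 (D, w=75) cum 255
  y=12 (A, w=20) cum 275
⇒ y* = 8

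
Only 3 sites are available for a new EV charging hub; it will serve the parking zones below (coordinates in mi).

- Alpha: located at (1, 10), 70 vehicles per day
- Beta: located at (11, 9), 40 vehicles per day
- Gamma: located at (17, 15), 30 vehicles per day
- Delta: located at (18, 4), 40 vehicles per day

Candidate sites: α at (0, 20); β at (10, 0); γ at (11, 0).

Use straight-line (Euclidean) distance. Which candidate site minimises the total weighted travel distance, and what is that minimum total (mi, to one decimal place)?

Total weighted distance at each candidate:
  α (0, 20): total = 2820.7
  β (10, 0): total = 2158.3
  γ (11, 0): total = 2157.1
Minimum is at γ with total 2157.1 mi.

γ, total 2157.1 mi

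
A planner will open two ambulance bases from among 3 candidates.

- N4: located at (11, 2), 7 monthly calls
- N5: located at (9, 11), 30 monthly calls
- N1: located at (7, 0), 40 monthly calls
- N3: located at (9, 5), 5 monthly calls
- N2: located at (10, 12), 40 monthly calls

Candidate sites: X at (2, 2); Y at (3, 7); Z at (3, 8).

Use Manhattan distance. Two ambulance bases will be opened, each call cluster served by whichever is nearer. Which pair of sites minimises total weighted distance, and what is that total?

{X, Z}, total 1098

Evaluate every pair (each demand assigned to the nearer of the two):
  {X, Z}: total = 1098
  {X, Y}: total = 1163
  {Y, Z}: total = 1281
Best pair: {X, Z} with total 1098.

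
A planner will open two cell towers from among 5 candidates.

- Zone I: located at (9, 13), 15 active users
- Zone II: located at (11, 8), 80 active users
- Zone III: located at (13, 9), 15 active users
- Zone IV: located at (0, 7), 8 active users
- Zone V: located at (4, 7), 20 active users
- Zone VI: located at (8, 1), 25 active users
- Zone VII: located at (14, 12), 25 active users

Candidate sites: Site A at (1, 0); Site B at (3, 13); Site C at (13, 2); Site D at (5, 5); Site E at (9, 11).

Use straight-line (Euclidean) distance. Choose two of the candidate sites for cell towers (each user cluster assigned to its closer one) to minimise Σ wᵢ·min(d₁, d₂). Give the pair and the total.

{Site D, Site E}, total 725.8

Evaluate every pair (each demand assigned to the nearer of the two):
  {Site D, Site E}: total = 725.8
  {Site C, Site E}: total = 847.3
  {Site A, Site E}: total = 874.4
  {Site B, Site E}: total = 939.6
  {Site C, Site D}: total = 1209.2
  {Site B, Site D}: total = 1249.8
  {Site B, Site C}: total = 1255.0
  {Site A, Site D}: total = 1302.8
  {Site A, Site C}: total = 1374.1
  {Site A, Site B}: total = 1634.5
Best pair: {Site D, Site E} with total 725.8.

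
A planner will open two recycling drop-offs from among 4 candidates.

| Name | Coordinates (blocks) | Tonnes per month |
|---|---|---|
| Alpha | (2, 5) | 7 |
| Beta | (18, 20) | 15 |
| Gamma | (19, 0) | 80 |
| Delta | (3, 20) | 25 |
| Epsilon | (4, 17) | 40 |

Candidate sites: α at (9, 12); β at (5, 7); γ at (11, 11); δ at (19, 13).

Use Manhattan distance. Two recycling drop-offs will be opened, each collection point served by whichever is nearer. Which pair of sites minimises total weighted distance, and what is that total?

Evaluate every pair (each demand assigned to the nearer of the two):
  {α, δ}: total = 2008
  {β, δ}: total = 2010
  {γ, δ}: total = 2210
  {α, γ}: total = 2608
  {β, γ}: total = 2610
  {α, β}: total = 2720
Best pair: {α, δ} with total 2008.

{α, δ}, total 2008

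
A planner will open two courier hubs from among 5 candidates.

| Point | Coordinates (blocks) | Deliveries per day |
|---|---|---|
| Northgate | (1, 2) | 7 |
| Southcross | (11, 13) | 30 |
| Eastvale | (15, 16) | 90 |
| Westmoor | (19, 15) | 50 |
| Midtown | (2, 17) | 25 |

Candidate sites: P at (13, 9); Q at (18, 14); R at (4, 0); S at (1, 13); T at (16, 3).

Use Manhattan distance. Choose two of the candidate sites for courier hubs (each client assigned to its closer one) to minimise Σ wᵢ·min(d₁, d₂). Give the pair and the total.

Evaluate every pair (each demand assigned to the nearer of the two):
  {Q, S}: total = 992
  {Q, R}: total = 1300
  {P, Q}: total = 1338
  {Q, T}: total = 1377
  {P, S}: total = 1792
  {P, R}: total = 2100
  {P, T}: total = 2177
  {S, T}: total = 2512
  {R, T}: total = 2970
  {R, S}: total = 2990
Best pair: {Q, S} with total 992.

{Q, S}, total 992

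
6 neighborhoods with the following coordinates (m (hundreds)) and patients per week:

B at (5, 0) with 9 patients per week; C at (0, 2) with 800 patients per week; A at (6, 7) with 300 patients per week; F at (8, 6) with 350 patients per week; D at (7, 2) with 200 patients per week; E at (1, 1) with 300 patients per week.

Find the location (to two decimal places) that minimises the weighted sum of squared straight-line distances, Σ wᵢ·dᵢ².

(3.24, 3.32)

The minimiser of Σwᵢ‖p−pᵢ‖² is the weighted centroid p* = (Σwᵢpᵢ)/(Σwᵢ).
Σwᵢ = 1959.
Σwᵢxᵢ = 9·5 + 800·0 + 300·6 + 350·8 + 200·7 + 300·1 = 6345.
Σwᵢyᵢ = 9·0 + 800·2 + 300·7 + 350·6 + 200·2 + 300·1 = 6500.
x* = 6345/1959 = 3.24, y* = 6500/1959 = 3.32.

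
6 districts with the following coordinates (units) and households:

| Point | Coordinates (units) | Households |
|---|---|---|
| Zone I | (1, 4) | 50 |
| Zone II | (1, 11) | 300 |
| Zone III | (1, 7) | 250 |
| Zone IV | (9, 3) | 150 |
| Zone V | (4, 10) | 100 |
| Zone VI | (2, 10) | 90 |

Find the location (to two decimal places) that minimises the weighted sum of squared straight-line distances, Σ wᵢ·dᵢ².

(2.69, 8.09)

The minimiser of Σwᵢ‖p−pᵢ‖² is the weighted centroid p* = (Σwᵢpᵢ)/(Σwᵢ).
Σwᵢ = 940.
Σwᵢxᵢ = 50·1 + 300·1 + 250·1 + 150·9 + 100·4 + 90·2 = 2530.
Σwᵢyᵢ = 50·4 + 300·11 + 250·7 + 150·3 + 100·10 + 90·10 = 7600.
x* = 2530/940 = 2.69, y* = 7600/940 = 8.09.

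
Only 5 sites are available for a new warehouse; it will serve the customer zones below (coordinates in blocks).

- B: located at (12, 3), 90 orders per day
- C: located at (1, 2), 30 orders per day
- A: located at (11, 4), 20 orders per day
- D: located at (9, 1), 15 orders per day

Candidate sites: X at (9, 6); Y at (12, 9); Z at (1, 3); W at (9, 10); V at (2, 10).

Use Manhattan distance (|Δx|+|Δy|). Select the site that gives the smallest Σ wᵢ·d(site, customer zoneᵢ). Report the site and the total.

Total weighted distance at each candidate:
  X (9, 6): total = 1055
  Y (12, 9): total = 1365
  Z (1, 3): total = 1390
  W (9, 10): total = 1675
  V (2, 10): total = 2340
Minimum is at X with total 1055 blocks.

X, total 1055 blocks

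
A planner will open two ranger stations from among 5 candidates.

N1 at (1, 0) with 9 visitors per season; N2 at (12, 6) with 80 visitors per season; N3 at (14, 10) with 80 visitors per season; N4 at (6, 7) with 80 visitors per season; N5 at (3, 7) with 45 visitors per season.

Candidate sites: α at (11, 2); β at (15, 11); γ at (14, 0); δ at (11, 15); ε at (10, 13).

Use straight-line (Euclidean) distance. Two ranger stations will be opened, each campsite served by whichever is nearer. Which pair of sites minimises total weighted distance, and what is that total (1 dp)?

{α, β}, total 1525.0

Evaluate every pair (each demand assigned to the nearer of the two):
  {α, β}: total = 1525.0
  {β, ε}: total = 1713.7
  {α, ε}: total = 1802.2
  {α, δ}: total = 1878.3
  {β, δ}: total = 2003.7
  {γ, ε}: total = 2014.7
  {β, γ}: total = 2053.7
  {α, γ}: total = 2095.4
  {δ, ε}: total = 2116.5
  {γ, δ}: total = 2353.3
Best pair: {α, β} with total 1525.0.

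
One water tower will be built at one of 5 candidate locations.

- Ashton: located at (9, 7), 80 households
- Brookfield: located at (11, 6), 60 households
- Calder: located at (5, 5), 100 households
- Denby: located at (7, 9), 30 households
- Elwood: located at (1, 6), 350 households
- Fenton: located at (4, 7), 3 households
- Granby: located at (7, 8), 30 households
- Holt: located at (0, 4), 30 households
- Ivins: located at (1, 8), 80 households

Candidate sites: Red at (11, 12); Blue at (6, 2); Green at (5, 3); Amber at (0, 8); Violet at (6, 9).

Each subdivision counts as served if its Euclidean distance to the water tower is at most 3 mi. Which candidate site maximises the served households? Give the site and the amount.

Amber, covering 430

Coverage radius r = 3 mi; a point is covered iff (Δx)²+(Δy)² ≤ 3² = 9.
  Red (11, 12): covers {none} → 0
  Blue (6, 2): covers {none} → 0
  Green (5, 3): covers {Calder} → 100
  Amber (0, 8): covers {Elwood, Ivins} → 430
  Violet (6, 9): covers {Denby, Fenton, Granby} → 63
Maximum coverage at Amber: 430 households.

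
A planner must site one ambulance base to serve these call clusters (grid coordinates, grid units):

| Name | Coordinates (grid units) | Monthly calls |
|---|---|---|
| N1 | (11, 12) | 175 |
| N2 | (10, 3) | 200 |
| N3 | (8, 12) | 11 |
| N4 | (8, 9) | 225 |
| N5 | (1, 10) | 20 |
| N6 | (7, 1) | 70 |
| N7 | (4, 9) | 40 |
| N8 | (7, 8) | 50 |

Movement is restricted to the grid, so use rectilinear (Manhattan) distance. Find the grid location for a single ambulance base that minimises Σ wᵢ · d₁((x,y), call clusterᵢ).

(8, 9)

Manhattan distance separates: Σwᵢ(|x−xᵢ|+|y−yᵢ|) = Σwᵢ|x−xᵢ| + Σwᵢ|y−yᵢ|, so x and y are optimised independently as 1-D weighted medians.
Total weight W = 791; half = 395.5.
x-coordinate, sorted with cumulative weight:
  x=1 (N5, w=20) cum 20
  x=4 (N7, w=40) cum 60
  x=7 (N6, w=70) cum 130
  x=7 (N8, w=50) cum 180
  x=8 (N3, w=11) cum 191
  x=8 (N4, w=225) cum 416  ← median
  x=10 (N2, w=200) cum 616
  x=11 (N1, w=175) cum 791
⇒ x* = 8
y-coordinate, sorted with cumulative weight:
  y=1 (N6, w=70) cum 70
  y=3 (N2, w=200) cum 270
  y=8 (N8, w=50) cum 320
  y=9 (N4, w=225) cum 545  ← median
  y=9 (N7, w=40) cum 585
  y=10 (N5, w=20) cum 605
  y=12 (N1, w=175) cum 780
  y=12 (N3, w=11) cum 791
⇒ y* = 9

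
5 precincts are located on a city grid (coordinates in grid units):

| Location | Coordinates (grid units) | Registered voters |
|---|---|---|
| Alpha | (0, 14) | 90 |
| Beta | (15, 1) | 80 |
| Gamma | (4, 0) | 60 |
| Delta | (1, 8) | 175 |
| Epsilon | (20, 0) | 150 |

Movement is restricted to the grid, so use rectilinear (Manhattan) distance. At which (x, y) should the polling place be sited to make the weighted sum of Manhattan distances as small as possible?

(4, 1)

Manhattan distance separates: Σwᵢ(|x−xᵢ|+|y−yᵢ|) = Σwᵢ|x−xᵢ| + Σwᵢ|y−yᵢ|, so x and y are optimised independently as 1-D weighted medians.
Total weight W = 555; half = 277.5.
x-coordinate, sorted with cumulative weight:
  x=0 (Alpha, w=90) cum 90
  x=1 (Delta, w=175) cum 265
  x=4 (Gamma, w=60) cum 325  ← median
  x=15 (Beta, w=80) cum 405
  x=20 (Epsilon, w=150) cum 555
⇒ x* = 4
y-coordinate, sorted with cumulative weight:
  y=0 (Gamma, w=60) cum 60
  y=0 (Epsilon, w=150) cum 210
  y=1 (Beta, w=80) cum 290  ← median
  y=8 (Delta, w=175) cum 465
  y=14 (Alpha, w=90) cum 555
⇒ y* = 1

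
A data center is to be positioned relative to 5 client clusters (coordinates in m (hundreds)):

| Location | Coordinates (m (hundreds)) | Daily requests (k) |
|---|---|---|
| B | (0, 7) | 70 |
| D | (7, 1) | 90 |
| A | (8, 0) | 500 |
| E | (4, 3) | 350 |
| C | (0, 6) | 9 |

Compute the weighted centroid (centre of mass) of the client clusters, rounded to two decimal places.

(5.92, 1.65)

The minimiser of Σwᵢ‖p−pᵢ‖² is the weighted centroid p* = (Σwᵢpᵢ)/(Σwᵢ).
Σwᵢ = 1019.
Σwᵢxᵢ = 70·0 + 90·7 + 500·8 + 350·4 + 9·0 = 6030.
Σwᵢyᵢ = 70·7 + 90·1 + 500·0 + 350·3 + 9·6 = 1684.
x* = 6030/1019 = 5.92, y* = 1684/1019 = 1.65.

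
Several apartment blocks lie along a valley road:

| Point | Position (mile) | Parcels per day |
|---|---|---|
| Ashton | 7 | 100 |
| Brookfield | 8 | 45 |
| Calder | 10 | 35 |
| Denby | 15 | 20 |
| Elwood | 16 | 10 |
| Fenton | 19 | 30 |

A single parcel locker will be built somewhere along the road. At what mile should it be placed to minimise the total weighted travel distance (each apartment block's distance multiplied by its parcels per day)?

For a sum of weighted absolute distances on a line, the optimum is the weighted median (not the mean). Total weight W = 240; half-weight = 120.
Sort by position and accumulate weight:
  mile 7 (Ashton, w=100) → cum 100
  mile 8 (Brookfield, w=45) → cum 145  ≥ 120 → median here
  mile 10 (Calder, w=35) → cum 180
  mile 15 (Denby, w=20) → cum 200
  mile 16 (Elwood, w=10) → cum 210
  mile 19 (Fenton, w=30) → cum 240
Optimal location: mile 8.

x = 8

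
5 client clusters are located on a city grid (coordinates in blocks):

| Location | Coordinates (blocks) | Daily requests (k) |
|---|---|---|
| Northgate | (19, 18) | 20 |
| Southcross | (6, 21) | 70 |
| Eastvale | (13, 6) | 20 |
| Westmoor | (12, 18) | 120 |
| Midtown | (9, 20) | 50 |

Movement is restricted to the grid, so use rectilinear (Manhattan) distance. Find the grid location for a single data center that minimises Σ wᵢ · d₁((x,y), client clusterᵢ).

Manhattan distance separates: Σwᵢ(|x−xᵢ|+|y−yᵢ|) = Σwᵢ|x−xᵢ| + Σwᵢ|y−yᵢ|, so x and y are optimised independently as 1-D weighted medians.
Total weight W = 280; half = 140.
x-coordinate, sorted with cumulative weight:
  x=6 (Southcross, w=70) cum 70
  x=9 (Midtown, w=50) cum 120
  x=12 (Westmoor, w=120) cum 240  ← median
  x=13 (Eastvale, w=20) cum 260
  x=19 (Northgate, w=20) cum 280
⇒ x* = 12
y-coordinate, sorted with cumulative weight:
  y=6 (Eastvale, w=20) cum 20
  y=18 (Northgate, w=20) cum 40
  y=18 (Westmoor, w=120) cum 160  ← median
  y=20 (Midtown, w=50) cum 210
  y=21 (Southcross, w=70) cum 280
⇒ y* = 18

(12, 18)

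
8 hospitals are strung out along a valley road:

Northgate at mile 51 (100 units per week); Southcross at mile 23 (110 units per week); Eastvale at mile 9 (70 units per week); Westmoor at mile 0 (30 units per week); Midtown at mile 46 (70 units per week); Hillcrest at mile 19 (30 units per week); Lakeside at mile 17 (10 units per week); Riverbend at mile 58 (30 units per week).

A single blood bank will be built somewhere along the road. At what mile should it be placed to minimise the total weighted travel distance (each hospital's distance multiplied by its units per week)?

x = 23

For a sum of weighted absolute distances on a line, the optimum is the weighted median (not the mean). Total weight W = 450; half-weight = 225.
Sort by position and accumulate weight:
  mile 0 (Westmoor, w=30) → cum 30
  mile 9 (Eastvale, w=70) → cum 100
  mile 17 (Lakeside, w=10) → cum 110
  mile 19 (Hillcrest, w=30) → cum 140
  mile 23 (Southcross, w=110) → cum 250  ≥ 225 → median here
  mile 46 (Midtown, w=70) → cum 320
  mile 51 (Northgate, w=100) → cum 420
  mile 58 (Riverbend, w=30) → cum 450
Optimal location: mile 23.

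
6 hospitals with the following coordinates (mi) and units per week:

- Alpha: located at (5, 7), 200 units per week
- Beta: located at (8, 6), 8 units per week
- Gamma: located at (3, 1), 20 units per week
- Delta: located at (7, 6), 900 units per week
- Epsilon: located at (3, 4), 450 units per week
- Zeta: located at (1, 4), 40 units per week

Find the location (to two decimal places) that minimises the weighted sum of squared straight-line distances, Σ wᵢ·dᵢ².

The minimiser of Σwᵢ‖p−pᵢ‖² is the weighted centroid p* = (Σwᵢpᵢ)/(Σwᵢ).
Σwᵢ = 1618.
Σwᵢxᵢ = 200·5 + 8·8 + 20·3 + 900·7 + 450·3 + 40·1 = 8814.
Σwᵢyᵢ = 200·7 + 8·6 + 20·1 + 900·6 + 450·4 + 40·4 = 8828.
x* = 8814/1618 = 5.45, y* = 8828/1618 = 5.46.

(5.45, 5.46)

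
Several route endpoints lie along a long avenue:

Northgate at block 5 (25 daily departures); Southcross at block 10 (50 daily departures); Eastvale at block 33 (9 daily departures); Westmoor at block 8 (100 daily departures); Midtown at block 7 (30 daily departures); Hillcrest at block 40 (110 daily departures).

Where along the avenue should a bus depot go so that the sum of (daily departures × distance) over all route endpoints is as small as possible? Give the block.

x = 10

For a sum of weighted absolute distances on a line, the optimum is the weighted median (not the mean). Total weight W = 324; half-weight = 162.
Sort by position and accumulate weight:
  block 5 (Northgate, w=25) → cum 25
  block 7 (Midtown, w=30) → cum 55
  block 8 (Westmoor, w=100) → cum 155
  block 10 (Southcross, w=50) → cum 205  ≥ 162 → median here
  block 33 (Eastvale, w=9) → cum 214
  block 40 (Hillcrest, w=110) → cum 324
Optimal location: block 10.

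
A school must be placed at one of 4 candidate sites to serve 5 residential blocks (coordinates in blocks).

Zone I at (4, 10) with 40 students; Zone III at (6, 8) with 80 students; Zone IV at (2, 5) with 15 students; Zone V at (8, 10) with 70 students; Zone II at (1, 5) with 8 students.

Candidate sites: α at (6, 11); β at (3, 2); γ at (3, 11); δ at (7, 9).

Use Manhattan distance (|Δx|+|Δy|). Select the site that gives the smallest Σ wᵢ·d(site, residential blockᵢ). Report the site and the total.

Total weighted distance at each candidate:
  α (6, 11): total = 808
  β (3, 2): total = 2090
  γ (3, 11): total = 1149
  δ (7, 9): total = 675
Minimum is at δ with total 675 blocks.

δ, total 675 blocks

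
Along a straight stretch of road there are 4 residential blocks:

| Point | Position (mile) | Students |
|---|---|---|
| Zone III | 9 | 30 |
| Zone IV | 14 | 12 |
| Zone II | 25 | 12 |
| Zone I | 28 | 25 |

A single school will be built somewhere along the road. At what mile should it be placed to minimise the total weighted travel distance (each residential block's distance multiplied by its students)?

For a sum of weighted absolute distances on a line, the optimum is the weighted median (not the mean). Total weight W = 79; half-weight = 39.5.
Sort by position and accumulate weight:
  mile 9 (Zone III, w=30) → cum 30
  mile 14 (Zone IV, w=12) → cum 42  ≥ 39.5 → median here
  mile 25 (Zone II, w=12) → cum 54
  mile 28 (Zone I, w=25) → cum 79
Optimal location: mile 14.

x = 14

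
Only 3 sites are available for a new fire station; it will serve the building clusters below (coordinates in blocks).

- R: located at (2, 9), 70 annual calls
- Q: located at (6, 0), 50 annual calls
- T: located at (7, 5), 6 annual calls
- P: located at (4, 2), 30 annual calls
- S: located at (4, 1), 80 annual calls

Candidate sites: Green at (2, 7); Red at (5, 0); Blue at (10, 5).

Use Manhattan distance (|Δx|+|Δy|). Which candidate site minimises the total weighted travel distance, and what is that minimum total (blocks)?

Red, total 1182 blocks

Total weighted distance at each candidate:
  Green (2, 7): total = 1582
  Red (5, 0): total = 1182
  Blue (10, 5): total = 2378
Minimum is at Red with total 1182 blocks.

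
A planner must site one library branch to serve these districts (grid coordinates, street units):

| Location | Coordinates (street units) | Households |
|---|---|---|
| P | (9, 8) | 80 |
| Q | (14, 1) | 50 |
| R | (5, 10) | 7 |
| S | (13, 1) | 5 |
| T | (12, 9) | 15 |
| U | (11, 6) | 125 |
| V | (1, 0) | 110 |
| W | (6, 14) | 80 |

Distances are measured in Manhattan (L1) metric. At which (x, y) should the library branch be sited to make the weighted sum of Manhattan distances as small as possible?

Manhattan distance separates: Σwᵢ(|x−xᵢ|+|y−yᵢ|) = Σwᵢ|x−xᵢ| + Σwᵢ|y−yᵢ|, so x and y are optimised independently as 1-D weighted medians.
Total weight W = 472; half = 236.
x-coordinate, sorted with cumulative weight:
  x=1 (V, w=110) cum 110
  x=5 (R, w=7) cum 117
  x=6 (W, w=80) cum 197
  x=9 (P, w=80) cum 277  ← median
  x=11 (U, w=125) cum 402
  x=12 (T, w=15) cum 417
  x=13 (S, w=5) cum 422
  x=14 (Q, w=50) cum 472
⇒ x* = 9
y-coordinate, sorted with cumulative weight:
  y=0 (V, w=110) cum 110
  y=1 (Q, w=50) cum 160
  y=1 (S, w=5) cum 165
  y=6 (U, w=125) cum 290  ← median
  y=8 (P, w=80) cum 370
  y=9 (T, w=15) cum 385
  y=10 (R, w=7) cum 392
  y=14 (W, w=80) cum 472
⇒ y* = 6

(9, 6)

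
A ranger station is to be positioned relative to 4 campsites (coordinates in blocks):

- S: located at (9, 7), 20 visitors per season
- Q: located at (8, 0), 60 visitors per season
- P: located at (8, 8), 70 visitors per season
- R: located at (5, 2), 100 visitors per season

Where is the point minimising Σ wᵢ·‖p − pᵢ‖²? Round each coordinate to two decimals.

The minimiser of Σwᵢ‖p−pᵢ‖² is the weighted centroid p* = (Σwᵢpᵢ)/(Σwᵢ).
Σwᵢ = 250.
Σwᵢxᵢ = 20·9 + 60·8 + 70·8 + 100·5 = 1720.
Σwᵢyᵢ = 20·7 + 60·0 + 70·8 + 100·2 = 900.
x* = 1720/250 = 6.88, y* = 900/250 = 3.60.

(6.88, 3.60)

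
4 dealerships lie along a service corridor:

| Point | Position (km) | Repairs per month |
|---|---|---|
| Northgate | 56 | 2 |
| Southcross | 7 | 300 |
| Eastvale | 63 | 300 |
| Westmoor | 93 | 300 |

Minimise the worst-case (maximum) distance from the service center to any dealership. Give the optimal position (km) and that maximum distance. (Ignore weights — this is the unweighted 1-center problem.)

The 1-center on a line is the midpoint of the two extreme points: leftmost at 7, rightmost at 93.
Optimal location = (7 + 93)/2 = 50; maximum distance = (93 − 7)/2 = 43.

location 50, max distance 43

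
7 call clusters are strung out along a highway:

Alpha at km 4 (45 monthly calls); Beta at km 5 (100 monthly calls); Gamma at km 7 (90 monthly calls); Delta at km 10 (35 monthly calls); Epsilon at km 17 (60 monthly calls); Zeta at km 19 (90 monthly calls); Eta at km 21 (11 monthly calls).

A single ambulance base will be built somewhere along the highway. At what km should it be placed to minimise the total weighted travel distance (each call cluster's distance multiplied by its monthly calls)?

x = 7

For a sum of weighted absolute distances on a line, the optimum is the weighted median (not the mean). Total weight W = 431; half-weight = 215.5.
Sort by position and accumulate weight:
  km 4 (Alpha, w=45) → cum 45
  km 5 (Beta, w=100) → cum 145
  km 7 (Gamma, w=90) → cum 235  ≥ 215.5 → median here
  km 10 (Delta, w=35) → cum 270
  km 17 (Epsilon, w=60) → cum 330
  km 19 (Zeta, w=90) → cum 420
  km 21 (Eta, w=11) → cum 431
Optimal location: km 7.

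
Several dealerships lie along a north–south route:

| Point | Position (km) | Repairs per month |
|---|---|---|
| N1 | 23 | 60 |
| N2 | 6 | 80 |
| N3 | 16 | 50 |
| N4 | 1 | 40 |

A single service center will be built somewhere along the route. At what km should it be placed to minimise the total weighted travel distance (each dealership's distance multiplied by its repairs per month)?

x = 6

For a sum of weighted absolute distances on a line, the optimum is the weighted median (not the mean). Total weight W = 230; half-weight = 115.
Sort by position and accumulate weight:
  km 1 (N4, w=40) → cum 40
  km 6 (N2, w=80) → cum 120  ≥ 115 → median here
  km 16 (N3, w=50) → cum 170
  km 23 (N1, w=60) → cum 230
Optimal location: km 6.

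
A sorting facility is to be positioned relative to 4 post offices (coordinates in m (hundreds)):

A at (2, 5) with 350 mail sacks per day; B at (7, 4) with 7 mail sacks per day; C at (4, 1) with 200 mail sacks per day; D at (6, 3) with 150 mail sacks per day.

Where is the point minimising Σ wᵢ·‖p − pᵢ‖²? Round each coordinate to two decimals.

(3.46, 3.43)

The minimiser of Σwᵢ‖p−pᵢ‖² is the weighted centroid p* = (Σwᵢpᵢ)/(Σwᵢ).
Σwᵢ = 707.
Σwᵢxᵢ = 350·2 + 7·7 + 200·4 + 150·6 = 2449.
Σwᵢyᵢ = 350·5 + 7·4 + 200·1 + 150·3 = 2428.
x* = 2449/707 = 3.46, y* = 2428/707 = 3.43.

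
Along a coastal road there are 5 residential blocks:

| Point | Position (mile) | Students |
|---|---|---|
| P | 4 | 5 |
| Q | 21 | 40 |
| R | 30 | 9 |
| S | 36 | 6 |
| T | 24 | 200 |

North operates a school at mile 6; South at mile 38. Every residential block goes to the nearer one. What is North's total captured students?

45

The indifferent point is the midpoint (6+38)/2 = 22; residential blocks left of it (closer to North at 6) go to North, those right go to South.
  P at 4 (w=5) → North
  Q at 21 (w=40) → North
  T at 24 (w=200) → South
  R at 30 (w=9) → South
  S at 36 (w=6) → South
North captures 45; South captures 215.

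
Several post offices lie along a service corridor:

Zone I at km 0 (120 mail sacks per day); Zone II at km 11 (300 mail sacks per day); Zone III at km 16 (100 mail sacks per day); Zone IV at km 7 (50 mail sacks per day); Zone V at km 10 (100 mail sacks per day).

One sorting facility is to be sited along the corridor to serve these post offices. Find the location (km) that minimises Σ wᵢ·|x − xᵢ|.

x = 11

For a sum of weighted absolute distances on a line, the optimum is the weighted median (not the mean). Total weight W = 670; half-weight = 335.
Sort by position and accumulate weight:
  km 0 (Zone I, w=120) → cum 120
  km 7 (Zone IV, w=50) → cum 170
  km 10 (Zone V, w=100) → cum 270
  km 11 (Zone II, w=300) → cum 570  ≥ 335 → median here
  km 16 (Zone III, w=100) → cum 670
Optimal location: km 11.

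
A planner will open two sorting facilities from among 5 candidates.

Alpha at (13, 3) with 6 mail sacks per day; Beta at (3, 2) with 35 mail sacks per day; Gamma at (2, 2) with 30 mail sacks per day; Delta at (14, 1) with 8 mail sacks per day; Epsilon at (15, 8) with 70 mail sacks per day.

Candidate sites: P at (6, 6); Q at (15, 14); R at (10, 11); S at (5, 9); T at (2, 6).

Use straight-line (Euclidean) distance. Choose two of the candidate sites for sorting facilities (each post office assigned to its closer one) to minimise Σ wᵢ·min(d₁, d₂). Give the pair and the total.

{R, T}, total 809.9

Evaluate every pair (each demand assigned to the nearer of the two):
  {R, T}: total = 809.9
  {Q, T}: total = 855.4
  {P, R}: total = 874.0
  {P, Q}: total = 885.9
  {R, S}: total = 1028.9
  {P, T}: total = 1030.8
  {Q, S}: total = 1059.6
  {P, S}: total = 1111.2
  {S, T}: total = 1124.1
  {Q, R}: total = 1305.9
Best pair: {R, T} with total 809.9.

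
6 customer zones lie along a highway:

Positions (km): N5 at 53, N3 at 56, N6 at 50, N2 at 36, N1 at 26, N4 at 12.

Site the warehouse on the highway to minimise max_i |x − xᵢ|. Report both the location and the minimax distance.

The 1-center on a line is the midpoint of the two extreme points: leftmost at 12, rightmost at 56.
Optimal location = (12 + 56)/2 = 34; maximum distance = (56 − 12)/2 = 22.

location 34, max distance 22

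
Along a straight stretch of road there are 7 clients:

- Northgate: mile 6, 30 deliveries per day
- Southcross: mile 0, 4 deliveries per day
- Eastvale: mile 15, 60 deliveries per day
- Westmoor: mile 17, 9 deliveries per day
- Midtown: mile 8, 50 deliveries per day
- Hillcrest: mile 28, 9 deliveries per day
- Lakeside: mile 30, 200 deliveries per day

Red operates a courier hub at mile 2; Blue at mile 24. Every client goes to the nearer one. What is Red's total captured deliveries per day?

84

The indifferent point is the midpoint (2+24)/2 = 13; clients left of it (closer to Red at 2) go to Red, those right go to Blue.
  Southcross at 0 (w=4) → Red
  Northgate at 6 (w=30) → Red
  Midtown at 8 (w=50) → Red
  Eastvale at 15 (w=60) → Blue
  Westmoor at 17 (w=9) → Blue
  Hillcrest at 28 (w=9) → Blue
  Lakeside at 30 (w=200) → Blue
Red captures 84; Blue captures 278.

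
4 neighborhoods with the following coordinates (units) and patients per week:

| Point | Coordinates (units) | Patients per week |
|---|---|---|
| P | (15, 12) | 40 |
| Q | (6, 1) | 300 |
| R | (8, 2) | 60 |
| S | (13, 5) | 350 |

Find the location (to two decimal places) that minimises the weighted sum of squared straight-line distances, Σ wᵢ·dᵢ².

The minimiser of Σwᵢ‖p−pᵢ‖² is the weighted centroid p* = (Σwᵢpᵢ)/(Σwᵢ).
Σwᵢ = 750.
Σwᵢxᵢ = 40·15 + 300·6 + 60·8 + 350·13 = 7430.
Σwᵢyᵢ = 40·12 + 300·1 + 60·2 + 350·5 = 2650.
x* = 7430/750 = 9.91, y* = 2650/750 = 3.53.

(9.91, 3.53)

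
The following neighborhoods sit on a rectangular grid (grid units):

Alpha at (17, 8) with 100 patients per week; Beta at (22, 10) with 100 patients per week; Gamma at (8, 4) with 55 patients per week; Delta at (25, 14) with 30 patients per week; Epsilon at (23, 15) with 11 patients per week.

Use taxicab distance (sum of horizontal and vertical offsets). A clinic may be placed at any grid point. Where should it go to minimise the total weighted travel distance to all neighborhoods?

Manhattan distance separates: Σwᵢ(|x−xᵢ|+|y−yᵢ|) = Σwᵢ|x−xᵢ| + Σwᵢ|y−yᵢ|, so x and y are optimised independently as 1-D weighted medians.
Total weight W = 296; half = 148.
x-coordinate, sorted with cumulative weight:
  x=8 (Gamma, w=55) cum 55
  x=17 (Alpha, w=100) cum 155  ← median
  x=22 (Beta, w=100) cum 255
  x=23 (Epsilon, w=11) cum 266
  x=25 (Delta, w=30) cum 296
⇒ x* = 17
y-coordinate, sorted with cumulative weight:
  y=4 (Gamma, w=55) cum 55
  y=8 (Alpha, w=100) cum 155  ← median
  y=10 (Beta, w=100) cum 255
  y=14 (Delta, w=30) cum 285
  y=15 (Epsilon, w=11) cum 296
⇒ y* = 8

(17, 8)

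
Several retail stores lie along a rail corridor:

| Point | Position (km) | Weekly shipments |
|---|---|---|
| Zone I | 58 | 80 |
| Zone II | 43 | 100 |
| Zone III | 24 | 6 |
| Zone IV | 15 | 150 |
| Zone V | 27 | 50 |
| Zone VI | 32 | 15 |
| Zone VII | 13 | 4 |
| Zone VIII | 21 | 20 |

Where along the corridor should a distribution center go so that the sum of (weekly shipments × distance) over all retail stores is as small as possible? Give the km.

x = 27

For a sum of weighted absolute distances on a line, the optimum is the weighted median (not the mean). Total weight W = 425; half-weight = 212.5.
Sort by position and accumulate weight:
  km 13 (Zone VII, w=4) → cum 4
  km 15 (Zone IV, w=150) → cum 154
  km 21 (Zone VIII, w=20) → cum 174
  km 24 (Zone III, w=6) → cum 180
  km 27 (Zone V, w=50) → cum 230  ≥ 212.5 → median here
  km 32 (Zone VI, w=15) → cum 245
  km 43 (Zone II, w=100) → cum 345
  km 58 (Zone I, w=80) → cum 425
Optimal location: km 27.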